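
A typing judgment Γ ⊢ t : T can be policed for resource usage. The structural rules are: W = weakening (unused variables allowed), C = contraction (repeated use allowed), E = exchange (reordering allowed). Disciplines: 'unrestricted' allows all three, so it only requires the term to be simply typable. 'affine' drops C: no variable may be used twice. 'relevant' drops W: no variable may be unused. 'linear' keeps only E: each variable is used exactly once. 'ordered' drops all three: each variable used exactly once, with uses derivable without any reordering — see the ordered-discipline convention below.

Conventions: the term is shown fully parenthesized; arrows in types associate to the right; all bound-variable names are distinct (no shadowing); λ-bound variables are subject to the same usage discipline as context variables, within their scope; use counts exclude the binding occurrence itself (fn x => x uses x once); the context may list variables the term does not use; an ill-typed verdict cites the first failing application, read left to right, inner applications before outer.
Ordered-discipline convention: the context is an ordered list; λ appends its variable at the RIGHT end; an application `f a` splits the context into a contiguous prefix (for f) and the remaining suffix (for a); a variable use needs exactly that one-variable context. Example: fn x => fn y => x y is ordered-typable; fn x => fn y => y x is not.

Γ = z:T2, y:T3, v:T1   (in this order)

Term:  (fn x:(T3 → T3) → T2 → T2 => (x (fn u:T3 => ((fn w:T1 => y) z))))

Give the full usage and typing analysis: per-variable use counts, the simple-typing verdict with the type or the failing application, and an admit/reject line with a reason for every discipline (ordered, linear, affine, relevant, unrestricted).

usage: z: 1, y: 1, v: 0, x (bound): 1, u (bound): 0, w (bound): 0
uses in reading order: x, y, z
typing: ill-typed: argument of type T2 where T1 is required
ordered: ✗, a type mismatch blocks all five
linear: ✗, the type mismatch rejects it
affine: ✗, not simply typable
relevant: ✗, fails simple typing
unrestricted: ✗, a type mismatch blocks all five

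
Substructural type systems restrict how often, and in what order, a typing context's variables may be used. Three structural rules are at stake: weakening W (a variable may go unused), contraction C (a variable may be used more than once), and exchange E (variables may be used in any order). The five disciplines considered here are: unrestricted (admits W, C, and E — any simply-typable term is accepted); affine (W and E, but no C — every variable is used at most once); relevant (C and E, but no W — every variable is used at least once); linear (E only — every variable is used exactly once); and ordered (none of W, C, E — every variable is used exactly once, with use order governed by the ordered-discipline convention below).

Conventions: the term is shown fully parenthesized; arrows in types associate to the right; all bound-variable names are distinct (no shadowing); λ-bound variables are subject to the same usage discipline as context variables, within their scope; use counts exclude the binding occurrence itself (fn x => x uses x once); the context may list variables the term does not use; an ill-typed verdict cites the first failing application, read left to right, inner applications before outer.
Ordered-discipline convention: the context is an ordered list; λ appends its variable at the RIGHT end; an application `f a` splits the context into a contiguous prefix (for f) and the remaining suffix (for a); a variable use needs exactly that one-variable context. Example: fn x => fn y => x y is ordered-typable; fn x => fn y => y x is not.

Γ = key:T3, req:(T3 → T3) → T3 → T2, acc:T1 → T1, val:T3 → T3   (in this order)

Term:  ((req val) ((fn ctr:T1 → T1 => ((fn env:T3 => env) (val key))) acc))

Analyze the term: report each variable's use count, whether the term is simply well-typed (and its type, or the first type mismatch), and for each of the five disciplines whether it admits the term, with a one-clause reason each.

usage: key ×1; req ×1; acc ×1; val ×2; ctr (λ-bound) ×0; env (λ-bound) ×1
left-to-right use order: req, val, env, val, key, acc
typing: ✓ — T2
ordered: ✗, val ×2 used more than once (contraction); ctr left unused
linear: ✗, val ×2 used more than once (contraction); ctr left unused
affine: ✗, val ×2 used more than once (contraction)
relevant: ✗, ctr left unused
unrestricted: ✓, type-checks (T2) and nothing is barred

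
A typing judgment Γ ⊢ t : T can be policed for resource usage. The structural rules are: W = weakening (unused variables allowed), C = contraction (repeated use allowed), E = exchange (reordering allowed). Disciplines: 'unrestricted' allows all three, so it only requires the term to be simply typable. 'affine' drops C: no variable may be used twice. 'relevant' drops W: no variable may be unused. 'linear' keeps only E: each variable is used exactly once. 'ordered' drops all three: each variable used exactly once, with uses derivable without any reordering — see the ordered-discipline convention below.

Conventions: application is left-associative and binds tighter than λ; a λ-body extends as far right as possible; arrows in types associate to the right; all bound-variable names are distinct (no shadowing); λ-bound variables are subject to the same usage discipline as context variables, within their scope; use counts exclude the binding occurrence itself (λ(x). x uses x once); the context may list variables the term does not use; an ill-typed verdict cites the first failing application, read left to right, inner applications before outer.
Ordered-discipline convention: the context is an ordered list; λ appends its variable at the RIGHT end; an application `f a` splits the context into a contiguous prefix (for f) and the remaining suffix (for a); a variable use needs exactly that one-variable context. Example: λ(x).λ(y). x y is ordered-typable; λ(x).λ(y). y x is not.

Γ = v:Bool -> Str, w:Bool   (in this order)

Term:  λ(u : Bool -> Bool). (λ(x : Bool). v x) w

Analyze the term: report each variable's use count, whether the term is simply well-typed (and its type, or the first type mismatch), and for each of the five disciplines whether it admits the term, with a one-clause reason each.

variable uses: v: 1; w: 1; u [bound]: 0; x [bound]: 1
uses in reading order: v, x, w
typing: ✓ — (Bool -> Bool) -> Str
ordered: ✗, u never used (weakening)
linear: ✗, u never used (weakening)
affine: ✓, at most one use each (v, w, u, x)
relevant: ✗, u never used (weakening)
unrestricted: ✓, well-typed at (Bool -> Bool) -> Str; no restrictions here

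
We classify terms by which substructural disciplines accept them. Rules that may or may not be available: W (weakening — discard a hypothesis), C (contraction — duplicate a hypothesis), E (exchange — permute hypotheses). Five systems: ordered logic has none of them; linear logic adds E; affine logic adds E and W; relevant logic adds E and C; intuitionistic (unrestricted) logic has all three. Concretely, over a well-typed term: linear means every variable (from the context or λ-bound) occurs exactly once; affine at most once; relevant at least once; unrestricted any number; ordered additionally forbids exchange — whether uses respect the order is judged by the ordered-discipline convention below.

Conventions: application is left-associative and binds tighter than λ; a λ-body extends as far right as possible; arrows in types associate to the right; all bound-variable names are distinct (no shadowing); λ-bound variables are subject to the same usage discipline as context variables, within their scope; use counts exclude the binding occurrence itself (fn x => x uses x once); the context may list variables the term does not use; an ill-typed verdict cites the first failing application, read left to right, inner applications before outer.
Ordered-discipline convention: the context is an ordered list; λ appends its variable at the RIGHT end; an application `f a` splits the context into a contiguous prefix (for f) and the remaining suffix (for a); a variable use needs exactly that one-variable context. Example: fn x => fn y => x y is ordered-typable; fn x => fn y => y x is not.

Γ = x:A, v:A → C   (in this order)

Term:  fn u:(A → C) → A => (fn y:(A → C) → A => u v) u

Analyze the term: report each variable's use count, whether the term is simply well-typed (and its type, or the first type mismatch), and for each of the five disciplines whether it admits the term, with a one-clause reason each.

variable uses: x: 0; v: 1; u (λ-bound): 2; y (λ-bound): 0
uses in reading order: u, v, u
typing: ✓ — ((A → C) → A) → A
ordered: ✗, u ×2 used more than once (contraction); x, y left unused
linear: ✗, u ×2 used more than once (contraction); x, y left unused
affine: ✗, u ×2 used more than once (contraction)
relevant: ✗, x, y left unused
unrestricted: ✓, well-typed at ((A → C) → A) → A; no restrictions here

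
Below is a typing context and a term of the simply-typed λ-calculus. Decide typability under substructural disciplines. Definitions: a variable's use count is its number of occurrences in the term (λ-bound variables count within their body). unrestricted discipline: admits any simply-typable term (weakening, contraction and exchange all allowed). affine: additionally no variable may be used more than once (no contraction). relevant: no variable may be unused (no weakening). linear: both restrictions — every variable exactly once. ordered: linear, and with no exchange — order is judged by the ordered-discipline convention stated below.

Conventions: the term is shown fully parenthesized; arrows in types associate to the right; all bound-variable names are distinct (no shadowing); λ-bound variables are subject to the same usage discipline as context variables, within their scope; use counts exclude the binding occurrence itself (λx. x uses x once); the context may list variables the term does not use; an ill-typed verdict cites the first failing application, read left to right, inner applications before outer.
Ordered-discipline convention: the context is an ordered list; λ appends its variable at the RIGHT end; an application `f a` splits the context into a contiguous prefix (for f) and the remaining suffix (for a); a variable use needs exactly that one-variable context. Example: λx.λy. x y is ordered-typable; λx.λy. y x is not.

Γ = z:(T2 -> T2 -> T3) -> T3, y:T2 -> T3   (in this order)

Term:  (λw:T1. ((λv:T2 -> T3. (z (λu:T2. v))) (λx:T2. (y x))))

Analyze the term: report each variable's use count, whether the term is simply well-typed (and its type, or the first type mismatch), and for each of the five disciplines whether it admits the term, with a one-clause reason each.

variable uses: z: 1×; y: 1×; w (bound): 0×; v (bound): 1×; u (bound): 0×; x (bound): 1×
use order (left to right): z, v, y, x
typing: the term checks, with type T1 -> T3
ordered: ✗, w, u left unused
linear: ✗, w, u left unused
affine: ✓, z, y, w, v, u, x: no repeats, contraction unneeded
relevant: ✗, w, u left unused
unrestricted: ✓, simply typable at T1 -> T3; W, C, E all held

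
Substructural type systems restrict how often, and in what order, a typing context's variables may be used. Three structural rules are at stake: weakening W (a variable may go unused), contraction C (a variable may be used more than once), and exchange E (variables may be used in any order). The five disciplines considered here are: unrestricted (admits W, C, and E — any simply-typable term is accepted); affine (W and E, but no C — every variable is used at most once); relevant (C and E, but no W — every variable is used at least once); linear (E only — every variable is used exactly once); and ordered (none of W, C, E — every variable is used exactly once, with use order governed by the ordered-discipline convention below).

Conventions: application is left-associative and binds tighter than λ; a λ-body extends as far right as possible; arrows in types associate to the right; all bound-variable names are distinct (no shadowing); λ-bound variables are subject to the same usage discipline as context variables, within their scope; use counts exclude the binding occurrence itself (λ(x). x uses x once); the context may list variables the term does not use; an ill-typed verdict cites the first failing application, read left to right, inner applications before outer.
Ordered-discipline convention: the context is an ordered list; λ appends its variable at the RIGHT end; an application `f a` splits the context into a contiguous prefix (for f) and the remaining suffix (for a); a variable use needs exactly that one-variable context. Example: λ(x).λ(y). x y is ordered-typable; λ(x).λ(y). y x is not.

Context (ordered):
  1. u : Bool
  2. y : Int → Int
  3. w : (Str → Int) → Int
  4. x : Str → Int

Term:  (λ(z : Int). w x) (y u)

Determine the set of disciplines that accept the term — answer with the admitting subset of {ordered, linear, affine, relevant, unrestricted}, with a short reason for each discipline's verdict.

accepted by: none
usage: u: 1×, y: 1×, w: 1×, x: 1×, z [bound]: 0×
use order (left to right): w, x, y, u
typing: ill-typed: a function awaiting Int gets Bool
ordered ✗ (a type mismatch blocks all five)
linear ✗ (the type mismatch rejects it)
affine ✗ (not simply typable)
relevant ✗ (fails simple typing)
unrestricted ✗ (a type mismatch blocks all five)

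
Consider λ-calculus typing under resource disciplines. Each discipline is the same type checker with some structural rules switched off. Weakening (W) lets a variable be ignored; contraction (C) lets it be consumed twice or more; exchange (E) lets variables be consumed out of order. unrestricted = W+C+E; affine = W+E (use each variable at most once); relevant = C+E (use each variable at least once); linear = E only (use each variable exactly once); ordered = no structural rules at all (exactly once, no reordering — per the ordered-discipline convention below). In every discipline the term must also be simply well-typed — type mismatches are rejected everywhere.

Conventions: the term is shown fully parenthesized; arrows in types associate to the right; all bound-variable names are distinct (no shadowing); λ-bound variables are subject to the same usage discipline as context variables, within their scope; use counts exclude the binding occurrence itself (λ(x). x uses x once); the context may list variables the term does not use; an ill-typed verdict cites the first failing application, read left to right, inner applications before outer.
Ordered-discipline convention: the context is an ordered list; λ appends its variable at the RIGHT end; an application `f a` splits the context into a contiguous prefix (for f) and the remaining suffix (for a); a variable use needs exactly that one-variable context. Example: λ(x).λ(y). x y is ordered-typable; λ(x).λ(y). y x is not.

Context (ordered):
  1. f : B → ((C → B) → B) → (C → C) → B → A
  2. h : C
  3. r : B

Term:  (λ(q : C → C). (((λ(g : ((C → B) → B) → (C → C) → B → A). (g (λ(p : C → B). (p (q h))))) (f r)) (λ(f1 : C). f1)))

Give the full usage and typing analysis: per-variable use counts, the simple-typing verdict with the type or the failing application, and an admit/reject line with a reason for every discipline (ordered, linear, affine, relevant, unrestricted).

counts: f=1, h=1, r=1, q (λ-bound)=1, g (λ-bound)=1, p (λ-bound)=1, f1 (λ-bound)=1
order of uses: g, p, q, h, f, r, f1
typing: ✓ — (C → C) → B → A
ordered ✗ (no contiguous prefix/suffix split fits g, p, q, h, f, r, f1)
linear ✓ (f, h, r, q, g, p, f1: one use apiece)
affine ✓ (none of f, h, r, q, g, p, f1 used more than once)
relevant ✓ (none of f, h, r, q, g, p, f1 goes unused)
unrestricted ✓ (simply typable at (C → C) → B → A; W, C, E all held)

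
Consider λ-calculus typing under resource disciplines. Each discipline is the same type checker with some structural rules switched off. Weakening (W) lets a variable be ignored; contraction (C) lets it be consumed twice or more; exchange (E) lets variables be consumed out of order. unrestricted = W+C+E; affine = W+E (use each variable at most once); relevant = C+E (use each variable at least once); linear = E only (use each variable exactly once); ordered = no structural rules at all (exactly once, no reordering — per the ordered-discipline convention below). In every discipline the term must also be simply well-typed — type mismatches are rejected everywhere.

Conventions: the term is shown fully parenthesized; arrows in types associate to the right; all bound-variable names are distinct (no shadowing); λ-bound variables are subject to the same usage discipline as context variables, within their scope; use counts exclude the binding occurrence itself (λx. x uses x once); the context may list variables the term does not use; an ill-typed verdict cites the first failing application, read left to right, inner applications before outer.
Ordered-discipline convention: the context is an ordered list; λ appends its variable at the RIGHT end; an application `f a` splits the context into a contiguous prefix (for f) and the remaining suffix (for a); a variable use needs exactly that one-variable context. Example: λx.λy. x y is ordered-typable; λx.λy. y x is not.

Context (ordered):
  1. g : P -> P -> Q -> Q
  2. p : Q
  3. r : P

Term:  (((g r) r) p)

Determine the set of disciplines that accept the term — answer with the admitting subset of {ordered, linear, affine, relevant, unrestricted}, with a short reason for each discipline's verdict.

admitted in: relevant, unrestricted
usage: g: 1×; p: 1×; r: 2×
left-to-right use order: g, r, r, p
typing: ✓ — Q
ordered: ✗, uses contraction: r ×2
linear: ✗, uses contraction: r ×2
affine: ✗, uses contraction: r ×2
relevant: ✓, none of g, p, r goes unused
unrestricted: ✓, typability at Q is all that's needed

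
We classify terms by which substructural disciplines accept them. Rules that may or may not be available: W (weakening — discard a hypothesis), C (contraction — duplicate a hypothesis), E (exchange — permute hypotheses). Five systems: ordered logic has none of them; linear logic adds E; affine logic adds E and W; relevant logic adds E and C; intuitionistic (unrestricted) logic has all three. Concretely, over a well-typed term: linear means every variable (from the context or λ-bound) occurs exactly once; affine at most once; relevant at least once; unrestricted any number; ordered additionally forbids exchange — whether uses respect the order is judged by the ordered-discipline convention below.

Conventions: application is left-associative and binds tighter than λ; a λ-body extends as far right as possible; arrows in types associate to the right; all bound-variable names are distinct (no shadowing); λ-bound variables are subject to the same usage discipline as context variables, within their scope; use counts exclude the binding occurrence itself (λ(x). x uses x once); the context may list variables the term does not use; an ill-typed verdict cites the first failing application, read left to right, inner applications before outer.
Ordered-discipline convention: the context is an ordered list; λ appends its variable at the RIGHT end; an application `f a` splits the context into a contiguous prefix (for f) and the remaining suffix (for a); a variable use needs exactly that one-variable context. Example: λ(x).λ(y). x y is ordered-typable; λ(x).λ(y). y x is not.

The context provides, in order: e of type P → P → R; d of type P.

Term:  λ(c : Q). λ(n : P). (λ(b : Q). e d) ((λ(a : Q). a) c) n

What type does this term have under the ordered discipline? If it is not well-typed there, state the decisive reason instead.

not well-typed under ordered — needs weakening: b unused
use counts: e=1, d=1, c [bound]=1, n [bound]=1, b [bound]=0, a [bound]=1
uses in reading order: e, d, a, c, n
typing: ✓ — Q → P → R
per-discipline verdicts: ordered ✗; linear ✗; affine ✓; relevant ✗; unrestricted ✓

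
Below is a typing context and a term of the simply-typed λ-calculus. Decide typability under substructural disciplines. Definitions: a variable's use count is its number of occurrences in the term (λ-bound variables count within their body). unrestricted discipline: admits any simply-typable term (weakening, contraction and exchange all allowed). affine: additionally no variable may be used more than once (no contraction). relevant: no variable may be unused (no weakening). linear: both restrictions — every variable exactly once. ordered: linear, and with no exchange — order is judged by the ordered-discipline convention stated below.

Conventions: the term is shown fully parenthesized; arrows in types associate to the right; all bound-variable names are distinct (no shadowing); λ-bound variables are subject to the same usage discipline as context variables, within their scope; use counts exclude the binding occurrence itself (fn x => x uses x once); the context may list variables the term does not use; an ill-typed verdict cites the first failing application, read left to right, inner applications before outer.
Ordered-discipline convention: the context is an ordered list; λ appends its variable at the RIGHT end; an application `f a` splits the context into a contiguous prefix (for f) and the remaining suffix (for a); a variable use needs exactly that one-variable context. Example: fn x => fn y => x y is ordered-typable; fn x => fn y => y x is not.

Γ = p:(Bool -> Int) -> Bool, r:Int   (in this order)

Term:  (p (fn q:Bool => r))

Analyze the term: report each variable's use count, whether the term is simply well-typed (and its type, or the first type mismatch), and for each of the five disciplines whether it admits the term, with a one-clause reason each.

variable uses: p ×1, r ×1, q [bound] ×0
use order (left to right): p, r
typing: well-typed — term : Bool
ordered ✗ (q left unused)
linear ✗ (q left unused)
affine ✓ (at most one use each (p, r, q))
relevant ✗ (q left unused)
unrestricted ✓ (well-typed at Bool; no restrictions here)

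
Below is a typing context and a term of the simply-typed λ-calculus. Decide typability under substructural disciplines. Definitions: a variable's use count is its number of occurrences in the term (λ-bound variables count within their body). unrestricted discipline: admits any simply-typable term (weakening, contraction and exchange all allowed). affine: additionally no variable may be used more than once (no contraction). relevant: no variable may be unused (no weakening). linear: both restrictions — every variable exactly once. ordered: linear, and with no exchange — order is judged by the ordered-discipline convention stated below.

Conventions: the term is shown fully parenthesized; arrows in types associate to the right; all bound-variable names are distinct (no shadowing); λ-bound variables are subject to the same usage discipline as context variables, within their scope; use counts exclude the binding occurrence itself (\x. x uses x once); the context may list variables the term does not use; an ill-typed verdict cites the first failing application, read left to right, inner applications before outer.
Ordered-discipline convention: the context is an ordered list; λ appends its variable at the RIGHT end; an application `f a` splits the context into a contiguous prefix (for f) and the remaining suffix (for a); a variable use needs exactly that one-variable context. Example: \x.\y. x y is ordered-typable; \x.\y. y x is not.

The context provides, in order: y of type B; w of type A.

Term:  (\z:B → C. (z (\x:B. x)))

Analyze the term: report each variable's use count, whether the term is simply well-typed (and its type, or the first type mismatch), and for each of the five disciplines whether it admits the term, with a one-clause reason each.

use counts: y: 0×; w: 0×; z (bound): 1×; x (bound): 1×
uses in reading order: z, x
typing: ill-typed: an argument B → B mismatches the expected B
ordered ✗ (a type mismatch blocks all five)
linear ✗ (the type mismatch rejects it)
affine ✗ (not simply typable)
relevant ✗ (fails simple typing)
unrestricted ✗ (a type mismatch blocks all five)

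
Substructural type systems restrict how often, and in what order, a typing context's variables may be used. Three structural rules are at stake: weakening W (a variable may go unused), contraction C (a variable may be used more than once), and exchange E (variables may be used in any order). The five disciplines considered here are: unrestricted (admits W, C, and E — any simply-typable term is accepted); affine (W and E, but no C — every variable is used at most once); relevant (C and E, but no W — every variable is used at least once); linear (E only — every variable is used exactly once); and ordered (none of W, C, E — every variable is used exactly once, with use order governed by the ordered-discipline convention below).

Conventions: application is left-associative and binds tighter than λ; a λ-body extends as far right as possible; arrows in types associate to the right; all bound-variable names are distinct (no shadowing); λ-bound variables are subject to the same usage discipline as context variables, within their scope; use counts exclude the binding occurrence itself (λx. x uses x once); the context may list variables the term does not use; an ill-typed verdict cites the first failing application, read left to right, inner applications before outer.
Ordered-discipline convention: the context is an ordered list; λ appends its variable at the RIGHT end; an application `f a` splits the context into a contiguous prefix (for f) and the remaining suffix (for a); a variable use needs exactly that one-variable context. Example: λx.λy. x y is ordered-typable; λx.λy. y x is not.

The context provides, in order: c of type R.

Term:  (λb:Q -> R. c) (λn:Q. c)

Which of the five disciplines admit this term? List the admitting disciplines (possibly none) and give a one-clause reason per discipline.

accepted by: unrestricted
use counts: c=2; b (λ-bound)=0; n (λ-bound)=0
order of uses: c, c
typing: well-typed — term : R
ordered: ✗, c ×2 used more than once (contraction); needs weakening: b, n unused
linear: ✗, c ×2 used more than once (contraction); needs weakening: b, n unused
affine: ✗, c ×2 used more than once (contraction)
relevant: ✗, needs weakening: b, n unused
unrestricted: ✓, simply typable at R; W, C, E all held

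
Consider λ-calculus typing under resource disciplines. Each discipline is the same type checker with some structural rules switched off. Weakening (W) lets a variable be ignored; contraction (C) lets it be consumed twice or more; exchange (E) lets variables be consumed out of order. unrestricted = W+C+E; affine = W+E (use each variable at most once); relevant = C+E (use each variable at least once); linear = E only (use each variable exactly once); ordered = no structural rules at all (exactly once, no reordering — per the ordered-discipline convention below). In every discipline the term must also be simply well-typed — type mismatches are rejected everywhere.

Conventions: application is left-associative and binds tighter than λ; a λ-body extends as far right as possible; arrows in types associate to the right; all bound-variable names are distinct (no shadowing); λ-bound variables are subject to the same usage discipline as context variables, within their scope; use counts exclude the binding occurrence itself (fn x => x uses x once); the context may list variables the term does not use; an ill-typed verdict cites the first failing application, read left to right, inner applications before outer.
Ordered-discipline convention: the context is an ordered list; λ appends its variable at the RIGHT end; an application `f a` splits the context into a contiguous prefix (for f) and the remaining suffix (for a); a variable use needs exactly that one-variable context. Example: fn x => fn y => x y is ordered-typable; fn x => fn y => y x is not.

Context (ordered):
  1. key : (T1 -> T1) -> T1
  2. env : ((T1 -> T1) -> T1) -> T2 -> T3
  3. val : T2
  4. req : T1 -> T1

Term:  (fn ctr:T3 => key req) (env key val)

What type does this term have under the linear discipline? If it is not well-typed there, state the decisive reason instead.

not well-typed under linear — needs contraction — key ×2; ctr never used (weakening)
usage: key: 2; env: 1; val: 1; req: 1; ctr [bound]: 0
use order (left to right): key, req, env, key, val
typing: ✓ — T1
all disciplines: ordered ✗ · linear ✗ · affine ✗ · relevant ✗ · unrestricted ✓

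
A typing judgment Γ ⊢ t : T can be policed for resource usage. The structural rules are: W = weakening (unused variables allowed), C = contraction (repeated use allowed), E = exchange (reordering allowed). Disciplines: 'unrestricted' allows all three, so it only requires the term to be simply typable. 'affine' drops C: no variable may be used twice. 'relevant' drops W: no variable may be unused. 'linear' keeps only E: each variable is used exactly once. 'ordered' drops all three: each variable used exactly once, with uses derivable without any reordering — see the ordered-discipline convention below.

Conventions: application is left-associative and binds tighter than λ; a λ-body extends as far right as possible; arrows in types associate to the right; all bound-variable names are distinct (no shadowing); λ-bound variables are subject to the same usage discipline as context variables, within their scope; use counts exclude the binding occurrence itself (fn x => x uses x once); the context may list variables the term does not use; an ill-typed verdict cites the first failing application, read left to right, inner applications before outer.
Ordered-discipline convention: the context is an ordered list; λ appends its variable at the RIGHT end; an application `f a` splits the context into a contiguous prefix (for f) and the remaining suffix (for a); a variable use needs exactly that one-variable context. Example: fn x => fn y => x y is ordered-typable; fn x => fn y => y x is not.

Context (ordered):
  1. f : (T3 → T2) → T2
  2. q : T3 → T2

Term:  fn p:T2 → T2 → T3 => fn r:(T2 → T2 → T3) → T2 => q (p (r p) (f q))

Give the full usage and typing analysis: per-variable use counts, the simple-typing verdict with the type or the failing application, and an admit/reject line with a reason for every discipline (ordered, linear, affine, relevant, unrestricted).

usage: f ×1; q ×2; p (bound) ×2; r (bound) ×1
uses in reading order: q, p, r, p, f, q
typing: well-typed — term : (T2 → T2 → T3) → ((T2 → T2 → T3) → T2) → T2
ordered: ✗ — q ×2, p ×2 used more than once (contraction)
linear: ✗ — q ×2, p ×2 used more than once (contraction)
affine: ✗ — q ×2, p ×2 used more than once (contraction)
relevant: ✓ — at least one use each (f, q, p, r)
unrestricted: ✓ — simply typable at (T2 → T2 → T3) → ((T2 → T2 → T3) → T2) → T2; W, C, E all held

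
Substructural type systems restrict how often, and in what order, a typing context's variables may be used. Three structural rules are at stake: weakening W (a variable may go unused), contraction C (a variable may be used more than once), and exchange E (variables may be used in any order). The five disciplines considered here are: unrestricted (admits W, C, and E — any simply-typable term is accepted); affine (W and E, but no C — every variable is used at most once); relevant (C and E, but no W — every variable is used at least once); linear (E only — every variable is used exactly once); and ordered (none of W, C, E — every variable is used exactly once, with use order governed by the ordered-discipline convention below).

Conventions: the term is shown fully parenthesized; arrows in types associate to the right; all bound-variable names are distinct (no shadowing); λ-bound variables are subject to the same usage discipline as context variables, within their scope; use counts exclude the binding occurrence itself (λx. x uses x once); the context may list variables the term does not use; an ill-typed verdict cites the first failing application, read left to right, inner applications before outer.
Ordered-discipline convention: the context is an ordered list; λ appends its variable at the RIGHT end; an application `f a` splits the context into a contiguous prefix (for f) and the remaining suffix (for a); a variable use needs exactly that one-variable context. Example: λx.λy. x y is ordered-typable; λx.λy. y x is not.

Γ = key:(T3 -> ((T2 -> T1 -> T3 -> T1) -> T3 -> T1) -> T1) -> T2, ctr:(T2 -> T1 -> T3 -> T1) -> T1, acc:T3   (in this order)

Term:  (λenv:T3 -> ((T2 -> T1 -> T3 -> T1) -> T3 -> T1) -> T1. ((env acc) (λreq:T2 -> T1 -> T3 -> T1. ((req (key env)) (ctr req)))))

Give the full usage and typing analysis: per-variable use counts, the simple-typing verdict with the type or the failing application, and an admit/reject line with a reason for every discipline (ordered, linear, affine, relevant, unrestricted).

use counts: key: 1, ctr: 1, acc: 1, env (λ-bound): 2, req (λ-bound): 2
left-to-right use order: env, acc, req, key, env, ctr, req
typing: well-typed — term : (T3 -> ((T2 -> T1 -> T3 -> T1) -> T3 -> T1) -> T1) -> T1
ordered: ✗ — needs contraction — env ×2, req ×2
linear: ✗ — needs contraction — env ×2, req ×2
affine: ✗ — needs contraction — env ×2, req ×2
relevant: ✓ — every one of key, ctr, acc, env, req appears
unrestricted: ✓ — type-checks ((T3 -> ((T2 -> T1 -> T3 -> T1) -> T3 -> T1) -> T1) -> T1) and nothing is barred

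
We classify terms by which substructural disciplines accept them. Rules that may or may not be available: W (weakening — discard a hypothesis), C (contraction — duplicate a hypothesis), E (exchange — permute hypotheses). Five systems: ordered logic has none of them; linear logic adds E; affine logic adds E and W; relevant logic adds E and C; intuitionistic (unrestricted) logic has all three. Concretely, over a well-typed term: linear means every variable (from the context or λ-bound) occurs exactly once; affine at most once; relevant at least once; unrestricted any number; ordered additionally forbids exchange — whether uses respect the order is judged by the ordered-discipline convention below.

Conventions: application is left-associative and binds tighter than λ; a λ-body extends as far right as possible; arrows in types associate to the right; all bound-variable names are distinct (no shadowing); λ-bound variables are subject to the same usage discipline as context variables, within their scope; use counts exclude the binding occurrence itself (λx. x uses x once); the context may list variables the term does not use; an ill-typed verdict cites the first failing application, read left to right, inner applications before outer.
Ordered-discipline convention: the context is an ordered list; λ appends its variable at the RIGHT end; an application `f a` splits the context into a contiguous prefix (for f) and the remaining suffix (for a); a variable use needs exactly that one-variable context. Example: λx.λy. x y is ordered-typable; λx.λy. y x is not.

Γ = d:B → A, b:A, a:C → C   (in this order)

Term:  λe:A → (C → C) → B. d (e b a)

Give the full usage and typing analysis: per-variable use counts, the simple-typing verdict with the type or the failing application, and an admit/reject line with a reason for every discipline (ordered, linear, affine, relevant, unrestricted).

variable uses: d: 1×, b: 1×, a: 1×, e (λ-bound): 1×
use order (left to right): d, e, b, a
typing: well-typed at (A → (C → C) → B) → A
ordered: ✗ — needs exchange: uses follow d, e, b, a
linear: ✓ — d, b, a, e: one use apiece
affine: ✓ — at most one use each (d, b, a, e)
relevant: ✓ — d, b, a, e: all used, weakening unneeded
unrestricted: ✓ — simply typable at (A → (C → C) → B) → A; W, C, E all held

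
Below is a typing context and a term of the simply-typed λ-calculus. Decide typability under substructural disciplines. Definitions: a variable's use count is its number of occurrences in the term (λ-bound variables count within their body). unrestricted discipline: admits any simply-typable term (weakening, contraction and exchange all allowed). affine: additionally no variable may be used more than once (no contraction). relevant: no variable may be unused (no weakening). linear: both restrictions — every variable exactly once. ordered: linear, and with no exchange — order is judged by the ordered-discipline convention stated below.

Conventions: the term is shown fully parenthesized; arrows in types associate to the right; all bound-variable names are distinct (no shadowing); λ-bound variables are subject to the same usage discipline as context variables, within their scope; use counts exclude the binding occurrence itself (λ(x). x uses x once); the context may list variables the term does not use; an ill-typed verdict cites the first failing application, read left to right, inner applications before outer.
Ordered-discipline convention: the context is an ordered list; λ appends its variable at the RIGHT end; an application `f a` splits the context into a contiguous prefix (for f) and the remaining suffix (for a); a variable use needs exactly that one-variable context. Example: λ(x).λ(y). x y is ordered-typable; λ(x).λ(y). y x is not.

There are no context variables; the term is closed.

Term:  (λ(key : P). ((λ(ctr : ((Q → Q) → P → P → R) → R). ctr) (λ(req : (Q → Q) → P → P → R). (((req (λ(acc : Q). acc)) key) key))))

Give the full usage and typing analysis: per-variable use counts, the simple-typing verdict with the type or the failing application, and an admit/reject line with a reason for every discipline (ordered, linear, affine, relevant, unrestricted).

variable uses: key (λ-bound) ×2, ctr (λ-bound) ×1, req (λ-bound) ×1, acc (λ-bound) ×1
left-to-right use order: ctr, req, acc, key, key
typing: the term checks, with type P → ((Q → Q) → P → P → R) → R
ordered ✗ (needs contraction — key ×2)
linear ✗ (needs contraction — key ×2)
affine ✗ (needs contraction — key ×2)
relevant ✓ (at least one use each (key, ctr, req, acc))
unrestricted ✓ (type-checks (P → ((Q → Q) → P → P → R) → R) and nothing is barred)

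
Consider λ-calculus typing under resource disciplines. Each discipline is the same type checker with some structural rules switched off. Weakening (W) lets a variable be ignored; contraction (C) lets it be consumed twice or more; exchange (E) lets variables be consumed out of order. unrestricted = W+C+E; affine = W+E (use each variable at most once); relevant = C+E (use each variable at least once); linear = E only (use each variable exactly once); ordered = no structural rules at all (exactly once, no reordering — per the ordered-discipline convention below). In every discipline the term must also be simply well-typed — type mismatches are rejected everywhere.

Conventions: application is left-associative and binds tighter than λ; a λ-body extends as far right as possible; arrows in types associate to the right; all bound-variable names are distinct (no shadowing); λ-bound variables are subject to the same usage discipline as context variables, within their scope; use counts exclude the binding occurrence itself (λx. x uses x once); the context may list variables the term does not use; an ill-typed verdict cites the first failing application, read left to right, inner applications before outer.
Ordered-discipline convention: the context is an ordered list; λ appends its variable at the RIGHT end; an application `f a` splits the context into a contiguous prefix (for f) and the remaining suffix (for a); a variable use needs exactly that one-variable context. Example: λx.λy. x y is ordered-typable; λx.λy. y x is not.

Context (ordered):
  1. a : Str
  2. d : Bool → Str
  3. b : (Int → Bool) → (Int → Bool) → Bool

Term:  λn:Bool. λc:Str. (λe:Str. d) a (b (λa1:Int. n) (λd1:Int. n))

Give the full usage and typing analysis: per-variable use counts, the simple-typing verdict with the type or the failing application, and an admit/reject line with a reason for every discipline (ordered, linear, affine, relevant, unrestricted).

counts: a: 1×, d: 1×, b: 1×, n [bound]: 2×, c [bound]: 0×, e [bound]: 0×, a1 [bound]: 0×, d1 [bound]: 0×
order of uses: d, a, b, n, n
typing: ✓ — Bool → Str → Str
ordered ✗ (repeated use of n ×2; unused: c, e, a1, d1 — weakening required)
linear ✗ (repeated use of n ×2; unused: c, e, a1, d1 — weakening required)
affine ✗ (repeated use of n ×2)
relevant ✗ (unused: c, e, a1, d1 — weakening required)
unrestricted ✓ (typability at Bool → Str → Str is all that's needed)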